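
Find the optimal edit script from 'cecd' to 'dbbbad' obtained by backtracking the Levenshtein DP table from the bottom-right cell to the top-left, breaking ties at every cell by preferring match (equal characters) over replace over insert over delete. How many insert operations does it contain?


Edit distance = 5. Backtracking from cell (4, 6) with preference match > replace > insert > delete,
then listing the resulting alignment 'cecd' -> 'dbbbad' left to right:
  Step 1: insert 'd' [insertion #1]
  Step 2: insert 'b' [insertion #2]
  Step 3: replace c->b
  Step 4: replace e->b
  Step 5: replace c->a
  Step 6: keep 'd'
Total insertions: 2

2


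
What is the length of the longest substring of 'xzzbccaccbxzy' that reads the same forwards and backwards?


Scanning 'xzzbccaccbxzy' for palindromic substrings.
Substring at positions 3-9: 'bccaccb'.
Check: reverse('bccaccb') = 'bccaccb' -> palindrome confirmed.
Neighbouring characters ('z' / 'x') break symmetry, so it cannot extend further.
No longer palindromic substring exists; longest length = 7

7


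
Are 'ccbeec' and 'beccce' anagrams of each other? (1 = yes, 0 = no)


Sort characters of 'ccbeec': 'bcccee'
Sort characters of 'beccce': 'bcccee'
Sorted forms match -> they ARE anagrams
Result: 1

1


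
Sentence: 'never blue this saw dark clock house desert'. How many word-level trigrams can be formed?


Word trigrams from [8] words:
  Trigram 1: (never blue this)
  Trigram 2: (blue this saw)
  Trigram 3: (this saw dark)
  Trigram 4: (saw dark clock)
  Trigram 5: (dark clock house)
  Trigram 6: (clock house desert)
Total word trigrams: 8 - 2 = 6

6


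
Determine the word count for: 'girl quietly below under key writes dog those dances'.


Counting words by splitting on spaces:
  Word 1: 'girl'
  Word 2: 'quietly'
  Word 3: 'below'
  Word 4: 'under'
  Word 5: 'key'
  Word 6: 'writes'
  Word 7: 'dog'
  Word 8: 'those'
  Word 9: 'dances'
Total words: 9

9


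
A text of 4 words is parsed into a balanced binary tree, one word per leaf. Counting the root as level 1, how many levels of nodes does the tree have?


In a balanced binary tree with n leaves the deepest leaf is ceil(log2(n)) edges below the root,
so counting node levels inclusive of root and leaves gives ceil(log2(n)) + 1 levels.
log2(4) = 2.0000
ceil(2.0000) = 2
levels = 2 + 1 = 3

3


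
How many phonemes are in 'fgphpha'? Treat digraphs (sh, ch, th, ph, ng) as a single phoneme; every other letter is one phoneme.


Parsing 'fgphpha' greedily, digraphs first:
  'f' -> consonant phoneme (phonemes so far: 1)
  'g' -> consonant phoneme (phonemes so far: 2)
  'ph' -> digraph (1 consonant phoneme) (phonemes so far: 3)
  'ph' -> digraph (1 consonant phoneme) (phonemes so far: 4)
  'a' -> vowel phoneme (phonemes so far: 5)
Total phonemes: 5

5


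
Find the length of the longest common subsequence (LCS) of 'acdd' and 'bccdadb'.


DP table for LCS of 'acdd' and 'bccdadb':
       b  c  c  d  a  d  b
    0  0  0  0  0  0  0  0
  a 0  0  0  0  0  1  1  1
  c 0  0  1  1  1  1  1  1
  d 0  0  1  1  2  2  2  2
  d 0  0  1  1  2  2  3  3
LCS: 'cdd'
LCS length = 3

3


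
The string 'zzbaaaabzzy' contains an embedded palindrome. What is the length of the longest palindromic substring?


Scanning 'zzbaaaabzzy' for palindromic substrings.
Substring at positions 0-9: 'zzbaaaabzz'.
Check: reverse('zzbaaaabzz') = 'zzbaaaabzz' -> palindrome confirmed.
Neighbouring characters ('-' / 'y') break symmetry, so it cannot extend further.
No longer palindromic substring exists; longest length = 10

10


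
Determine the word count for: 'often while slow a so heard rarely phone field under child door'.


Counting words by splitting on spaces:
  Word 1: 'often'
  Word 2: 'while'
  Word 3: 'slow'
  Word 4: 'a'
  Word 5: 'so'
  Word 6: 'heard'
  Word 7: 'rarely'
  Word 8: 'phone'
  Word 9: 'field'
  Word 10: 'under'
  Word 11: 'child'
  Word 12: 'door'
Total words: 12

12


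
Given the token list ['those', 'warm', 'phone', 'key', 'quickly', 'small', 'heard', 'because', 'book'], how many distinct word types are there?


Listing all tokens and tracking unique types:
  Token 1: 'those' -> NEW (unique so far: 1)
  Token 2: 'warm' -> NEW (unique so far: 2)
  Token 3: 'phone' -> NEW (unique so far: 3)
  Token 4: 'key' -> NEW (unique so far: 4)
  Token 5: 'quickly' -> NEW (unique so far: 5)
  Token 6: 'small' -> NEW (unique so far: 6)
  Token 7: 'heard' -> NEW (unique so far: 7)
  Token 8: 'because' -> NEW (unique so far: 8)
  Token 9: 'book' -> NEW (unique so far: 9)
Unique types: ('because', 'book', 'heard', 'key', 'phone', 'quickly', 'small', 'those', 'warm')
Vocabulary size: 9

9


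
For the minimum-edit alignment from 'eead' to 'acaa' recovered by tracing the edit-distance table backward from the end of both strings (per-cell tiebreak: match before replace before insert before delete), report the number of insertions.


Edit distance = 3. Backtracking from cell (4, 4) with preference match > replace > insert > delete,
then listing the resulting alignment 'eead' -> 'acaa' left to right:
  Step 1: replace e->a
  Step 2: replace e->c
  Step 3: keep 'a'
  Step 4: replace d->a
Total insertions: 0

0


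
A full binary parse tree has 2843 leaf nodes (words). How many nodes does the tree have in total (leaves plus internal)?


Leaf nodes (terminals): 2843
Internal nodes = n - 1 = 2843 - 1 = 2842
Total = leaves + internal = 2843 + 2842 = 5685

5685


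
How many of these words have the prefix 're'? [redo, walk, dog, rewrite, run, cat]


Checking each word for prefix 're':
  'redo' -> YES, starts with 're' (count: 1)
  'walk' -> no (count: 1)
  'dog' -> no (count: 1)
  'rewrite' -> YES, starts with 're' (count: 2)
  'run' -> no (count: 2)
  'cat' -> no (count: 2)
Total with prefix 're': 2

2


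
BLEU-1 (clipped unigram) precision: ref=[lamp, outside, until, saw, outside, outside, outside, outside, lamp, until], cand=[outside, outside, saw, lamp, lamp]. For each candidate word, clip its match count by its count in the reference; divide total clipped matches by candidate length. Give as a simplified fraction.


Reference word counts: {'lamp': 2, 'outside': 5, 'saw': 1, 'until': 2}
Checking each candidate word (with clipping):
  'outside' -> in reference (ref count 5, used 1/5) -> match (matches: 1)
  'outside' -> in reference (ref count 5, used 2/5) -> match (matches: 2)
  'saw' -> in reference (ref count 1, used 1/1) -> match (matches: 3)
  'lamp' -> in reference (ref count 2, used 1/2) -> match (matches: 4)
  'lamp' -> in reference (ref count 2, used 2/2) -> match (matches: 5)
Clipped matches: 5, Candidate length: 5
Precision = 5/5 = 1

1


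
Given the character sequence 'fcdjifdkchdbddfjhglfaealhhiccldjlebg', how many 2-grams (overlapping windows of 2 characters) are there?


String 'fcdjifdkchdbddfjhglfaealhhiccldjlebg' has length L = 36.
Number of overlapping n-grams = L - n + 1
Substituting: 36 - 2 + 1 = 35

35


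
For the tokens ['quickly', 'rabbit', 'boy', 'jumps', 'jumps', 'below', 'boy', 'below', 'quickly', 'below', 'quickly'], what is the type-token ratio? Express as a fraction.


Tokens: 11
Unique types: ('below', 'boy', 'jumps', 'quickly', 'rabbit') = 5
TTR = 5/11
Already in lowest terms.

5/11


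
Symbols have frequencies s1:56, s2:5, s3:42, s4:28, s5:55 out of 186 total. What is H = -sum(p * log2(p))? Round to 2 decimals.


Computing entropy H = -sum(p_i * log2(p_i)):
  s1: p = 56/186 = 0.3011, -p*log2(p) = 0.5214
  s2: p = 5/186 = 0.0269, -p*log2(p) = 0.1402
  s3: p = 42/186 = 0.2258, -p*log2(p) = 0.4848
  s4: p = 28/186 = 0.1505, -p*log2(p) = 0.4112
  s5: p = 55/186 = 0.2957, -p*log2(p) = 0.5198
H = sum of terms = 2.0774
Rounded to 2 decimals: 2.08

2.08


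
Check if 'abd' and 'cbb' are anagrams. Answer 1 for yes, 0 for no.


Sort characters of 'abd': 'abd'
Sort characters of 'cbb': 'bbc'
Sorted forms differ -> they are NOT anagrams
Result: 0

0


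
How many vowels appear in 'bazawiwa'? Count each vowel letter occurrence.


Scanning each character of 'bazawiwa':
  Position 1: 'b' -> consonant (running count: 0)
  Position 2: 'a' -> vowel (running count: 1)
  Position 3: 'z' -> consonant (running count: 1)
  Position 4: 'a' -> vowel (running count: 2)
  Position 5: 'w' -> consonant (running count: 2)
  Position 6: 'i' -> vowel (running count: 3)
  Position 7: 'w' -> consonant (running count: 3)
  Position 8: 'a' -> vowel (running count: 4)
Total vowels: 4

4


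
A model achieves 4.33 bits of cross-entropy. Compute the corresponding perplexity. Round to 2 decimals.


Perplexity formula: PP = 2^H
H = 4.33
PP = 2^4.33
Decompose: 2^4.33 = 2^4 * 2^0.33
2^4 = 16, 2^0.33 ~ 1.2570134
PP ~ 16 * 1.2570134 = 20.1122144
Rounded to 2 decimals: 20.11

20.11


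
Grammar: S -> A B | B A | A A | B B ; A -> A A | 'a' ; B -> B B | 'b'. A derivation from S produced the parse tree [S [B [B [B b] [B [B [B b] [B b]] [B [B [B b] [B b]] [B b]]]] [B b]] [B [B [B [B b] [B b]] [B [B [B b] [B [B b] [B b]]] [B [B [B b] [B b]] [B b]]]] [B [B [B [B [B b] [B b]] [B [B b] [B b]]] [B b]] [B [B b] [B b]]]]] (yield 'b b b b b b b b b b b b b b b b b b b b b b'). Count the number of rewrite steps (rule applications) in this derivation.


Every bracketed nonterminal node [X ...] in the tree is produced by exactly one rule application.
Reading the tree off as a leftmost derivation:
  Step 1: S  =>  B B   (applied S -> B B)
  Step 2: B B  =>  B B B   (applied B -> B B)
  Step 3: B B B  =>  B B B B   (applied B -> B B)
  Step 4: B B B B  =>  b B B B   (applied B -> b)
  Step 5: b B B B  =>  b B B B B   (applied B -> B B)
  Step 6: b B B B B  =>  b B B B B B   (applied B -> B B)
  Step 7: b B B B B B  =>  b b B B B B   (applied B -> b)
  Step 8: b b B B B B  =>  b b b B B B   (applied B -> b)
  Step 9: b b b B B B  =>  b b b B B B B   (applied B -> B B)
  Step 10: b b b B B B B  =>  b b b B B B B B   (applied B -> B B)
  Step 11: b b b B B B B B  =>  b b b b B B B B   (applied B -> b)
  Step 12: b b b b B B B B  =>  b b b b b B B B   (applied B -> b)
  Step 13: b b b b b B B B  =>  b b b b b b B B   (applied B -> b)
  Step 14: b b b b b b B B  =>  b b b b b b b B   (applied B -> b)
  Step 15: b b b b b b b B  =>  b b b b b b b B B   (applied B -> B B)
  Step 16: b b b b b b b B B  =>  b b b b b b b B B B   (applied B -> B B)
  Step 17: b b b b b b b B B B  =>  b b b b b b b B B B B   (applied B -> B B)
  Step 18: b b b b b b b B B B B  =>  b b b b b b b b B B B   (applied B -> b)
  Step 19: b b b b b b b b B B B  =>  b b b b b b b b b B B   (applied B -> b)
  Step 20: b b b b b b b b b B B  =>  b b b b b b b b b B B B   (applied B -> B B)
  Step 21: b b b b b b b b b B B B  =>  b b b b b b b b b B B B B   (applied B -> B B)
  Step 22: b b b b b b b b b B B B B  =>  b b b b b b b b b b B B B   (applied B -> b)
  Step 23: b b b b b b b b b b B B B  =>  b b b b b b b b b b B B B B   (applied B -> B B)
  Step 24: b b b b b b b b b b B B B B  =>  b b b b b b b b b b b B B B   (applied B -> b)
  Step 25: b b b b b b b b b b b B B B  =>  b b b b b b b b b b b b B B   (applied B -> b)
  Step 26: b b b b b b b b b b b b B B  =>  b b b b b b b b b b b b B B B   (applied B -> B B)
  Step 27: b b b b b b b b b b b b B B B  =>  b b b b b b b b b b b b B B B B   (applied B -> B B)
  Step 28: b b b b b b b b b b b b B B B B  =>  b b b b b b b b b b b b b B B B   (applied B -> b)
  Step 29: b b b b b b b b b b b b b B B B  =>  b b b b b b b b b b b b b b B B   (applied B -> b)
  Step 30: b b b b b b b b b b b b b b B B  =>  b b b b b b b b b b b b b b b B   (applied B -> b)
  Step 31: b b b b b b b b b b b b b b b B  =>  b b b b b b b b b b b b b b b B B   (applied B -> B B)
  Step 32: b b b b b b b b b b b b b b b B B  =>  b b b b b b b b b b b b b b b B B B   (applied B -> B B)
  Step 33: b b b b b b b b b b b b b b b B B B  =>  b b b b b b b b b b b b b b b B B B B   (applied B -> B B)
  Step 34: b b b b b b b b b b b b b b b B B B B  =>  b b b b b b b b b b b b b b b B B B B B   (applied B -> B B)
  Step 35: b b b b b b b b b b b b b b b B B B B B  =>  b b b b b b b b b b b b b b b b B B B B   (applied B -> b)
  Step 36: b b b b b b b b b b b b b b b b B B B B  =>  b b b b b b b b b b b b b b b b b B B B   (applied B -> b)
  Step 37: b b b b b b b b b b b b b b b b b B B B  =>  b b b b b b b b b b b b b b b b b B B B B   (applied B -> B B)
  Step 38: b b b b b b b b b b b b b b b b b B B B B  =>  b b b b b b b b b b b b b b b b b b B B B   (applied B -> b)
  Step 39: b b b b b b b b b b b b b b b b b b B B B  =>  b b b b b b b b b b b b b b b b b b b B B   (applied B -> b)
  Step 40: b b b b b b b b b b b b b b b b b b b B B  =>  b b b b b b b b b b b b b b b b b b b b B   (applied B -> b)
  Step 41: b b b b b b b b b b b b b b b b b b b b B  =>  b b b b b b b b b b b b b b b b b b b b B B   (applied B -> B B)
  Step 42: b b b b b b b b b b b b b b b b b b b b B B  =>  b b b b b b b b b b b b b b b b b b b b b B   (applied B -> b)
  Step 43: b b b b b b b b b b b b b b b b b b b b b B  =>  b b b b b b b b b b b b b b b b b b b b b b   (applied B -> b)
Final yield: b b b b b b b b b b b b b b b b b b b b b b
Total rewrite steps: 43

43


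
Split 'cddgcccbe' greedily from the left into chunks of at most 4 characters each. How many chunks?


'cddgcccbe' has 9 characters.
Chunking with max size 4:
  Chunk 1: 'cddg' (positions 0-3)
  Chunk 2: 'cccb' (positions 4-7)
  Chunk 3: 'e' (positions 8-8)
Total chunks: ceil(9 / 4) = 3

3


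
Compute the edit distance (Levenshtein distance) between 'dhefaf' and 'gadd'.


Building DP table for s1='dhefaf' (len 6) and s2='gadd' (len 4):
       g  a  d  d
    0  1  2  3  4
  d 1  1  2  2  3
  h 2  2  2  3  3
  e 3  3  3  3  4
  f 4  4  4  4  4
  a 5  5  4  5  5
  f 6  6  5  5  6
Edit distance = dp[6][4] = 6

6


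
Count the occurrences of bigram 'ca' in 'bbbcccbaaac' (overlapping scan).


Scanning 'bbbcccbaaac' for bigram 'ca':
  Position 0: 'bb' -> no
  Position 1: 'bb' -> no
  Position 2: 'bc' -> no
  Position 3: 'cc' -> no
  Position 4: 'cc' -> no
  Position 5: 'cb' -> no
  Position 6: 'ba' -> no
  Position 7: 'aa' -> no
  Position 8: 'aa' -> no
  Position 9: 'ac' -> no
Total matches: 0

0


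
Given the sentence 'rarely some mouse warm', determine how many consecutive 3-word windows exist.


Word trigrams from [4] words:
  Trigram 1: (rarely some mouse)
  Trigram 2: (some mouse warm)
Total word trigrams: 4 - 2 = 2

2


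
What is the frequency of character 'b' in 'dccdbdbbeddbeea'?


Scanning 'dccdbdbbeddbeea' for 'b':
  Position 4: 'b' -> MATCH (count: 1)
  Position 6: 'b' -> MATCH (count: 2)
  Position 7: 'b' -> MATCH (count: 3)
  Position 11: 'b' -> MATCH (count: 4)
Total occurrences of 'b': 4

4


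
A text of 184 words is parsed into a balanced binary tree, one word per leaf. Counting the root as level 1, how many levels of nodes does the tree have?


In a balanced binary tree with n leaves the deepest leaf is ceil(log2(n)) edges below the root,
so counting node levels inclusive of root and leaves gives ceil(log2(n)) + 1 levels.
log2(184) = 7.5236
ceil(7.5236) = 8
levels = 8 + 1 = 9

9


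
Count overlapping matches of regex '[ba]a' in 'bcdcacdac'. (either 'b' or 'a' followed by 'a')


Pattern: [ba]a means either 'b' or 'a' followed by 'a'.
Scanning 'bcdcacdac' position-by-position:
  Pos 0: window 'bc' -> no
  Pos 1: window 'cd' -> no
  Pos 2: window 'dc' -> no
  Pos 3: window 'ca' -> no
  Pos 4: window 'ac' -> no
  Pos 5: window 'cd' -> no
  Pos 6: window 'da' -> no
  Pos 7: window 'ac' -> no
  Pos 8: window 'c' -> no
Total matches: 0

0


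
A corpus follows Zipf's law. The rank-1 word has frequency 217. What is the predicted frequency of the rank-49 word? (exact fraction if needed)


Zipf's law: freq(rank) = f1 / rank
f1 = 217, rank = 49
freq = 217 / 49
GCD(217, 49) = 7
Simplified: 31/7

31/7


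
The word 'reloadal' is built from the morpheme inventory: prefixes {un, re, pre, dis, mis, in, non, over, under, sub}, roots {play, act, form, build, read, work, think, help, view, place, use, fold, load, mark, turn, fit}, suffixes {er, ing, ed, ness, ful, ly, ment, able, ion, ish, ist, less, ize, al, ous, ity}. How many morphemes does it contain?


Segmenting 'reloadal' against the inventory:
  're' -> prefix (morpheme 1)
  'load' -> root (morpheme 2)
  'al' -> suffix (morpheme 3)
Total morphemes: 3

3


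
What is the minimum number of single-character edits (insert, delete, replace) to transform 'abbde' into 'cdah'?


Building DP table for s1='abbde' (len 5) and s2='cdah' (len 4):
       c  d  a  h
    0  1  2  3  4
  a 1  1  2  2  3
  b 2  2  2  3  3
  b 3  3  3  3  4
  d 4  4  3  4  4
  e 5  5  4  4  5
Edit distance = dp[5][4] = 5

5


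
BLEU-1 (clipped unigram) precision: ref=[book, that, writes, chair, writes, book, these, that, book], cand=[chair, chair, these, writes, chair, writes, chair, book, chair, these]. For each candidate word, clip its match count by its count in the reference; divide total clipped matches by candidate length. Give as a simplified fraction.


Reference word counts: {'book': 3, 'chair': 1, 'that': 2, 'these': 1, 'writes': 2}
Checking each candidate word (with clipping):
  'chair' -> in reference (ref count 1, used 1/1) -> match (matches: 1)
  'chair' -> ref count 1 already used up (1/1) -> clipped, no match (matches: 1)
  'these' -> in reference (ref count 1, used 1/1) -> match (matches: 2)
  'writes' -> in reference (ref count 2, used 1/2) -> match (matches: 3)
  'chair' -> ref count 1 already used up (1/1) -> clipped, no match (matches: 3)
  'writes' -> in reference (ref count 2, used 2/2) -> match (matches: 4)
  'chair' -> ref count 1 already used up (1/1) -> clipped, no match (matches: 4)
  'book' -> in reference (ref count 3, used 1/3) -> match (matches: 5)
  'chair' -> ref count 1 already used up (1/1) -> clipped, no match (matches: 5)
  'these' -> ref count 1 already used up (1/1) -> clipped, no match (matches: 5)
Clipped matches: 5, Candidate length: 10
Precision = 5/10 = 1/2

1/2


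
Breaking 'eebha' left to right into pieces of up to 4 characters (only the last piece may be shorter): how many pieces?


'eebha' has 5 characters.
Chunking with max size 4:
  Chunk 1: 'eebh' (positions 0-3)
  Chunk 2: 'a' (positions 4-4)
Total chunks: ceil(5 / 4) = 2

2


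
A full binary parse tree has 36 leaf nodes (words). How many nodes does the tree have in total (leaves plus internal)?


Leaf nodes (terminals): 36
Internal nodes = n - 1 = 36 - 1 = 35
Total = leaves + internal = 36 + 35 = 71

71


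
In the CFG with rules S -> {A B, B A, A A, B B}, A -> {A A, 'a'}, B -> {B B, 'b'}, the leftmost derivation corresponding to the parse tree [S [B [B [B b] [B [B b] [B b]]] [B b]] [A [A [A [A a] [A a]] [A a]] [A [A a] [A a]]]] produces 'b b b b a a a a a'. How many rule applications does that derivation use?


Every bracketed nonterminal node [X ...] in the tree is produced by exactly one rule application.
Reading the tree off as a leftmost derivation:
  Step 1: S  =>  B A   (applied S -> B A)
  Step 2: B A  =>  B B A   (applied B -> B B)
  Step 3: B B A  =>  B B B A   (applied B -> B B)
  Step 4: B B B A  =>  b B B A   (applied B -> b)
  Step 5: b B B A  =>  b B B B A   (applied B -> B B)
  Step 6: b B B B A  =>  b b B B A   (applied B -> b)
  Step 7: b b B B A  =>  b b b B A   (applied B -> b)
  Step 8: b b b B A  =>  b b b b A   (applied B -> b)
  Step 9: b b b b A  =>  b b b b A A   (applied A -> A A)
  Step 10: b b b b A A  =>  b b b b A A A   (applied A -> A A)
  Step 11: b b b b A A A  =>  b b b b A A A A   (applied A -> A A)
  Step 12: b b b b A A A A  =>  b b b b a A A A   (applied A -> a)
  Step 13: b b b b a A A A  =>  b b b b a a A A   (applied A -> a)
  Step 14: b b b b a a A A  =>  b b b b a a a A   (applied A -> a)
  Step 15: b b b b a a a A  =>  b b b b a a a A A   (applied A -> A A)
  Step 16: b b b b a a a A A  =>  b b b b a a a a A   (applied A -> a)
  Step 17: b b b b a a a a A  =>  b b b b a a a a a   (applied A -> a)
Final yield: b b b b a a a a a
Total rewrite steps: 17

17


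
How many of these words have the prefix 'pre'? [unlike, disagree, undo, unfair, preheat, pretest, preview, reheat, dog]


Checking each word for prefix 'pre':
  'unlike' -> no (count: 0)
  'disagree' -> no (count: 0)
  'undo' -> no (count: 0)
  'unfair' -> no (count: 0)
  'preheat' -> YES, starts with 'pre' (count: 1)
  'pretest' -> YES, starts with 'pre' (count: 2)
  'preview' -> YES, starts with 'pre' (count: 3)
  'reheat' -> no (count: 3)
  'dog' -> no (count: 3)
Total with prefix 'pre': 3

3


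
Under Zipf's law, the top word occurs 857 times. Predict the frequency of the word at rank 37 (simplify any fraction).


Zipf's law: freq(rank) = f1 / rank
f1 = 857, rank = 37
freq = 857 / 37
GCD(857, 37) = 1
Simplified: 857/37

857/37


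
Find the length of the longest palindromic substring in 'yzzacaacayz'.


Scanning 'yzzacaacayz' for palindromic substrings.
Substring at positions 3-8: 'acaaca'.
Check: reverse('acaaca') = 'acaaca' -> palindrome confirmed.
Neighbouring characters ('z' / 'y') break symmetry, so it cannot extend further.
No longer palindromic substring exists; longest length = 6

6


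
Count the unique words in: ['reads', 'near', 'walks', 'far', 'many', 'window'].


Listing all tokens and tracking unique types:
  Token 1: 'reads' -> NEW (unique so far: 1)
  Token 2: 'near' -> NEW (unique so far: 2)
  Token 3: 'walks' -> NEW (unique so far: 3)
  Token 4: 'far' -> NEW (unique so far: 4)
  Token 5: 'many' -> NEW (unique so far: 5)
  Token 6: 'window' -> NEW (unique so far: 6)
Unique types: ('far', 'many', 'near', 'reads', 'walks', 'window')
Vocabulary size: 6

6


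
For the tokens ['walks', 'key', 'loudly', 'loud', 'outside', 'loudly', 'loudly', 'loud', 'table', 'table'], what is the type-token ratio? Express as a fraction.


Tokens: 10
Unique types: ('key', 'loud', 'loudly', 'outside', 'table', 'walks') = 6
TTR = 6/10
Simplify: divide both by 2 -> 3/5
TTR = 3/5

3/5


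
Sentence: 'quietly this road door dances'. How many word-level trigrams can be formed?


Word trigrams from [5] words:
  Trigram 1: (quietly this road)
  Trigram 2: (this road door)
  Trigram 3: (road door dances)
Total word trigrams: 5 - 2 = 3

3


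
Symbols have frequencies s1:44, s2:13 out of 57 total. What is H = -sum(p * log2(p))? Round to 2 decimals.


Computing entropy H = -sum(p_i * log2(p_i)):
  s1: p = 44/57 = 0.7719, -p*log2(p) = 0.2883
  s2: p = 13/57 = 0.2281, -p*log2(p) = 0.4863
H = sum of terms = 0.7746
Rounded to 2 decimals: 0.77

0.77


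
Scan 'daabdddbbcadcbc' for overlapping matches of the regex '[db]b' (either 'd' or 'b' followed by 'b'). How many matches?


Pattern: [db]b means either 'd' or 'b' followed by 'b'.
Scanning 'daabdddbbcadcbc' position-by-position:
  Pos 0: window 'da' -> no
  Pos 1: window 'aa' -> no
  Pos 2: window 'ab' -> no
  Pos 3: window 'bd' -> no
  Pos 4: window 'dd' -> no
  Pos 5: window 'dd' -> no
  Pos 6: window 'db' -> MATCH
  Pos 7: window 'bb' -> MATCH
  Pos 8: window 'bc' -> no
  Pos 9: window 'ca' -> no
  Pos 10: window 'ad' -> no
  Pos 11: window 'dc' -> no
  Pos 12: window 'cb' -> no
  Pos 13: window 'bc' -> no
  Pos 14: window 'c' -> no
Total matches: 2

2


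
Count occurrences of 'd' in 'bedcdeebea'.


Scanning 'bedcdeebea' for 'd':
  Position 2: 'd' -> MATCH (count: 1)
  Position 4: 'd' -> MATCH (count: 2)
Total occurrences of 'd': 2

2


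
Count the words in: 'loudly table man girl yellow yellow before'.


Counting words by splitting on spaces:
  Word 1: 'loudly'
  Word 2: 'table'
  Word 3: 'man'
  Word 4: 'girl'
  Word 5: 'yellow'
  Word 6: 'yellow'
  Word 7: 'before'
Total words: 7

7


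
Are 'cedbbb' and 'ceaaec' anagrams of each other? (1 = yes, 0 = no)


Sort characters of 'cedbbb': 'bbbcde'
Sort characters of 'ceaaec': 'aaccee'
Sorted forms differ -> they are NOT anagrams
Result: 0

0


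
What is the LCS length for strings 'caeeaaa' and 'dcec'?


DP table for LCS of 'caeeaaa' and 'dcec':
       d  c  e  c
    0  0  0  0  0
  c 0  0  1  1  1
  a 0  0  1  1  1
  e 0  0  1  2  2
  e 0  0  1  2  2
  a 0  0  1  2  2
  a 0  0  1  2  2
  a 0  0  1  2  2
LCS: 'ce'
LCS length = 2

2


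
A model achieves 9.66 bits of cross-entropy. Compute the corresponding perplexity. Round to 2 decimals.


Perplexity formula: PP = 2^H
H = 9.66
PP = 2^9.66
Decompose: 2^9.66 = 2^9 * 2^0.66
2^9 = 512, 2^0.66 ~ 1.5800826
PP ~ 512 * 1.5800826 = 809.0022912
Rounded to 2 decimals: 809.00

809.00


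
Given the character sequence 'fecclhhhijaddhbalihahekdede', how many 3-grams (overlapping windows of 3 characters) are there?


String 'fecclhhhijaddhbalihahekdede' has length L = 27.
Number of overlapping n-grams = L - n + 1
Substituting: 27 - 3 + 1 = 25

25


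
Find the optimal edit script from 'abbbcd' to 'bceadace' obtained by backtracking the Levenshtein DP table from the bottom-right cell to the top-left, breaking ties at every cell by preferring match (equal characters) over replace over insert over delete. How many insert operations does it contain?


Edit distance = 7. Backtracking from cell (6, 8) with preference match > replace > insert > delete,
then listing the resulting alignment 'abbbcd' -> 'bceadace' left to right:
  Step 1: insert 'b' [insertion #1]
  Step 2: insert 'c' [insertion #2]
  Step 3: replace a->e
  Step 4: replace b->a
  Step 5: replace b->d
  Step 6: replace b->a
  Step 7: keep 'c'
  Step 8: replace d->e
Total insertions: 2

2


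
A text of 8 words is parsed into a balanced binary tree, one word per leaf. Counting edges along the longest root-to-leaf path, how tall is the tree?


In a balanced binary tree with n leaves the deepest leaf is ceil(log2(n)) edges below the root.
log2(8) = 3.0000
ceil(3.0000) = 3
height (edges) = 3

3


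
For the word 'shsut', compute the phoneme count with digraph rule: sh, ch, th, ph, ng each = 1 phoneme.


Parsing 'shsut' greedily, digraphs first:
  'sh' -> digraph (1 consonant phoneme) (phonemes so far: 1)
  's' -> consonant phoneme (phonemes so far: 2)
  'u' -> vowel phoneme (phonemes so far: 3)
  't' -> consonant phoneme (phonemes so far: 4)
Total phonemes: 4

4


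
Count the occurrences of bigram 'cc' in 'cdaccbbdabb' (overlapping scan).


Scanning 'cdaccbbdabb' for bigram 'cc':
  Position 0: 'cd' -> no
  Position 1: 'da' -> no
  Position 2: 'ac' -> no
  Position 3: 'cc' -> MATCH
  Position 4: 'cb' -> no
  Position 5: 'bb' -> no
  Position 6: 'bd' -> no
  Position 7: 'da' -> no
  Position 8: 'ab' -> no
  Position 9: 'bb' -> no
Total matches: 1

1


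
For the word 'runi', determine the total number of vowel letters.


Scanning each character of 'runi':
  Position 1: 'r' -> consonant (running count: 0)
  Position 2: 'u' -> vowel (running count: 1)
  Position 3: 'n' -> consonant (running count: 1)
  Position 4: 'i' -> vowel (running count: 2)
Total vowels: 2

2


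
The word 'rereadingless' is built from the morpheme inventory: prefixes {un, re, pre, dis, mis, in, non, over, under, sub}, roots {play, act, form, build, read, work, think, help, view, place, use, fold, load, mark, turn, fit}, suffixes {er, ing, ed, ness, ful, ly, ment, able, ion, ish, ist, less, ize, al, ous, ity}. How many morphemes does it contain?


Segmenting 'rereadingless' against the inventory:
  're' -> prefix (morpheme 1)
  'read' -> root (morpheme 2)
  'ing' -> suffix (morpheme 3)
  'less' -> suffix (morpheme 4)
Total morphemes: 4

4


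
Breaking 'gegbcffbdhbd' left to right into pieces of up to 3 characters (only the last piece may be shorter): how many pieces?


'gegbcffbdhbd' has 12 characters.
Chunking with max size 3:
  Chunk 1: 'geg' (positions 0-2)
  Chunk 2: 'bcf' (positions 3-5)
  Chunk 3: 'fbd' (positions 6-8)
  Chunk 4: 'hbd' (positions 9-11)
Total chunks: ceil(12 / 3) = 4

4


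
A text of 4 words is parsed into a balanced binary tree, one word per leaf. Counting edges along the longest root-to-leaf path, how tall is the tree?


In a balanced binary tree with n leaves the deepest leaf is ceil(log2(n)) edges below the root.
log2(4) = 2.0000
ceil(2.0000) = 2
height (edges) = 2

2


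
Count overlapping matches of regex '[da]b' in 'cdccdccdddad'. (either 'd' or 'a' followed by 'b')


Pattern: [da]b means either 'd' or 'a' followed by 'b'.
Scanning 'cdccdccdddad' position-by-position:
  Pos 0: window 'cd' -> no
  Pos 1: window 'dc' -> no
  Pos 2: window 'cc' -> no
  Pos 3: window 'cd' -> no
  Pos 4: window 'dc' -> no
  Pos 5: window 'cc' -> no
  Pos 6: window 'cd' -> no
  Pos 7: window 'dd' -> no
  Pos 8: window 'dd' -> no
  Pos 9: window 'da' -> no
  Pos 10: window 'ad' -> no
  Pos 11: window 'd' -> no
Total matches: 0

0


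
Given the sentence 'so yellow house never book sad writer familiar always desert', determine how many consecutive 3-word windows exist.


Word trigrams from [10] words:
  Trigram 1: (so yellow house)
  Trigram 2: (yellow house never)
  Trigram 3: (house never book)
  Trigram 4: (never book sad)
  Trigram 5: (book sad writer)
  Trigram 6: (sad writer familiar)
  Trigram 7: (writer familiar always)
  Trigram 8: (familiar always desert)
Total word trigrams: 10 - 2 = 8

8


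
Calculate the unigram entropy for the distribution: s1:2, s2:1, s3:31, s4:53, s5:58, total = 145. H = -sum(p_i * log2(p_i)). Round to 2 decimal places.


Computing entropy H = -sum(p_i * log2(p_i)):
  s1: p = 2/145 = 0.0138, -p*log2(p) = 0.0852
  s2: p = 1/145 = 0.0069, -p*log2(p) = 0.0495
  s3: p = 31/145 = 0.2138, -p*log2(p) = 0.4758
  s4: p = 53/145 = 0.3655, -p*log2(p) = 0.5307
  s5: p = 58/145 = 0.4000, -p*log2(p) = 0.5288
H = sum of terms = 1.6700
Rounded to 2 decimals: 1.67

1.67


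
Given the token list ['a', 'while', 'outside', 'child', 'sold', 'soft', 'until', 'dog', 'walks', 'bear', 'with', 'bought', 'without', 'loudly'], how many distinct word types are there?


Listing all tokens and tracking unique types:
  Token 1: 'a' -> NEW (unique so far: 1)
  Token 2: 'while' -> NEW (unique so far: 2)
  Token 3: 'outside' -> NEW (unique so far: 3)
  Token 4: 'child' -> NEW (unique so far: 4)
  Token 5: 'sold' -> NEW (unique so far: 5)
  Token 6: 'soft' -> NEW (unique so far: 6)
  Token 7: 'until' -> NEW (unique so far: 7)
  Token 8: 'dog' -> NEW (unique so far: 8)
  Token 9: 'walks' -> NEW (unique so far: 9)
  Token 10: 'bear' -> NEW (unique so far: 10)
  Token 11: 'with' -> NEW (unique so far: 11)
  Token 12: 'bought' -> NEW (unique so far: 12)
  Token 13: 'without' -> NEW (unique so far: 13)
  Token 14: 'loudly' -> NEW (unique so far: 14)
Unique types: ('a', 'bear', 'bought', 'child', 'dog', 'loudly', 'outside', 'soft', 'sold', 'until', 'walks', 'while', 'with', 'without')
Vocabulary size: 14

14


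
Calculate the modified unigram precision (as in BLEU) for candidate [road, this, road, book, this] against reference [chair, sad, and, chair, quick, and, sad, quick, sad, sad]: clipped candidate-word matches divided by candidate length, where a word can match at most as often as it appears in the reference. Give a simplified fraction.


Reference word counts: {'and': 2, 'chair': 2, 'quick': 2, 'sad': 4}
Checking each candidate word (with clipping):
  'road' -> not in reference -> no match (matches: 0)
  'this' -> not in reference -> no match (matches: 0)
  'road' -> not in reference -> no match (matches: 0)
  'book' -> not in reference -> no match (matches: 0)
  'this' -> not in reference -> no match (matches: 0)
Clipped matches: 0, Candidate length: 5
Precision = 0/5 = 0

0


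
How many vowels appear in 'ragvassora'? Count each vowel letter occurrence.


Scanning each character of 'ragvassora':
  Position 1: 'r' -> consonant (running count: 0)
  Position 2: 'a' -> vowel (running count: 1)
  Position 3: 'g' -> consonant (running count: 1)
  Position 4: 'v' -> consonant (running count: 1)
  Position 5: 'a' -> vowel (running count: 2)
  Position 6: 's' -> consonant (running count: 2)
  Position 7: 's' -> consonant (running count: 2)
  Position 8: 'o' -> vowel (running count: 3)
  Position 9: 'r' -> consonant (running count: 3)
  Position 10: 'a' -> vowel (running count: 4)
Total vowels: 4

4


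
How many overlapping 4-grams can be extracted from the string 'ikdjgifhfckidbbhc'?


String 'ikdjgifhfckidbbhc' has length L = 17.
Number of overlapping n-grams = L - n + 1
Substituting: 17 - 4 + 1 = 14

14


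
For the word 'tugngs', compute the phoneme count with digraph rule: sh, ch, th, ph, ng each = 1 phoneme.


Parsing 'tugngs' greedily, digraphs first:
  't' -> consonant phoneme (phonemes so far: 1)
  'u' -> vowel phoneme (phonemes so far: 2)
  'g' -> consonant phoneme (phonemes so far: 3)
  'ng' -> digraph (1 consonant phoneme) (phonemes so far: 4)
  's' -> consonant phoneme (phonemes so far: 5)
Total phonemes: 5

5


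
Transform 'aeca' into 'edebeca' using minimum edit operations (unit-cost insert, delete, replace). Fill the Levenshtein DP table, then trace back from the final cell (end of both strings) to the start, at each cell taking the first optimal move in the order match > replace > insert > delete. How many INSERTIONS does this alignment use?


Edit distance = 4. Backtracking from cell (4, 7) with preference match > replace > insert > delete,
then listing the resulting alignment 'aeca' -> 'edebeca' left to right:
  Step 1: insert 'e' [insertion #1]
  Step 2: insert 'd' [insertion #2]
  Step 3: insert 'e' [insertion #3]
  Step 4: replace a->b
  Step 5: keep 'e'
  Step 6: keep 'c'
  Step 7: keep 'a'
Total insertions: 3

3


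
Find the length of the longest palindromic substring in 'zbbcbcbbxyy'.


Scanning 'zbbcbcbbxyy' for palindromic substrings.
Substring at positions 1-7: 'bbcbcbb'.
Check: reverse('bbcbcbb') = 'bbcbcbb' -> palindrome confirmed.
Neighbouring characters ('z' / 'x') break symmetry, so it cannot extend further.
No longer palindromic substring exists; longest length = 7

7


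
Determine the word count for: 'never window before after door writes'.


Counting words by splitting on spaces:
  Word 1: 'never'
  Word 2: 'window'
  Word 3: 'before'
  Word 4: 'after'
  Word 5: 'door'
  Word 6: 'writes'
Total words: 6

6


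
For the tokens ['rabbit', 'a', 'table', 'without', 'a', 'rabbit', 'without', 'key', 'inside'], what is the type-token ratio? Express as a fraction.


Tokens: 9
Unique types: ('a', 'inside', 'key', 'rabbit', 'table', 'without') = 6
TTR = 6/9
Simplify: divide both by 3 -> 2/3
TTR = 2/3

2/3


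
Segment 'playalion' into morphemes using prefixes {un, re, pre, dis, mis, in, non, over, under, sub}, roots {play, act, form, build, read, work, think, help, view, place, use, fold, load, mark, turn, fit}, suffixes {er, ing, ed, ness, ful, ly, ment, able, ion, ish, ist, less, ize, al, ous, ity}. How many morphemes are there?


Segmenting 'playalion' against the inventory:
  'play' -> root (morpheme 1)
  'al' -> suffix (morpheme 2)
  'ion' -> suffix (morpheme 3)
Total morphemes: 3

3


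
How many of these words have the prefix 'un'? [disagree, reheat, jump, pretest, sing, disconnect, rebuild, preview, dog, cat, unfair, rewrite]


Checking each word for prefix 'un':
  'disagree' -> no (count: 0)
  'reheat' -> no (count: 0)
  'jump' -> no (count: 0)
  'pretest' -> no (count: 0)
  'sing' -> no (count: 0)
  'disconnect' -> no (count: 0)
  'rebuild' -> no (count: 0)
  'preview' -> no (count: 0)
  'dog' -> no (count: 0)
  'cat' -> no (count: 0)
  'unfair' -> YES, starts with 'un' (count: 1)
  'rewrite' -> no (count: 1)
Total with prefix 'un': 1

1


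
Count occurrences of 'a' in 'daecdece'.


Scanning 'daecdece' for 'a':
  Position 1: 'a' -> MATCH (count: 1)
Total occurrences of 'a': 1

1


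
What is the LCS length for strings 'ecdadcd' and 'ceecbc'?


DP table for LCS of 'ecdadcd' and 'ceecbc':
       c  e  e  c  b  c
    0  0  0  0  0  0  0
  e 0  0  1  1  1  1  1
  c 0  1  1  1  2  2  2
  d 0  1  1  1  2  2  2
  a 0  1  1  1  2  2  2
  d 0  1  1  1  2  2  2
  c 0  1  1  1  2  2  3
  d 0  1  1  1  2  2  3
LCS: 'ecc'
LCS length = 3

3


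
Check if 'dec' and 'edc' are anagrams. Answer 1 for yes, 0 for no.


Sort characters of 'dec': 'cde'
Sort characters of 'edc': 'cde'
Sorted forms match -> they ARE anagrams
Result: 1

1


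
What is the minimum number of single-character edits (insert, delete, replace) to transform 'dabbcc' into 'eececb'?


Building DP table for s1='dabbcc' (len 6) and s2='eececb' (len 6):
       e  e  c  e  c  b
    0  1  2  3  4  5  6
  d 1  1  2  3  4  5  6
  a 2  2  2  3  4  5  6
  b 3  3  3  3  4  5  5
  b 4  4  4  4  4  5  5
  c 5  5  5  4  5  4  5
  c 6  6  6  5  5  5  5
Edit distance = dp[6][6] = 5

5


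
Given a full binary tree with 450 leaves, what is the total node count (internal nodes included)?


Leaf nodes (terminals): 450
Internal nodes = n - 1 = 450 - 1 = 449
Total = leaves + internal = 450 + 449 = 899

899


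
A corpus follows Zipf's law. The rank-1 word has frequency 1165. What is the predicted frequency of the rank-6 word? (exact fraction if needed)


Zipf's law: freq(rank) = f1 / rank
f1 = 1165, rank = 6
freq = 1165 / 6
GCD(1165, 6) = 1
Simplified: 1165/6

1165/6


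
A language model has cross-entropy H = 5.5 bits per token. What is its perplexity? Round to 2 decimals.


Perplexity formula: PP = 2^H
H = 5.5
PP = 2^5.5
Decompose: 2^5.5 = 2^5 * 2^0.5 = 2^5 * sqrt(2)
2^5 = 32, sqrt(2) ~ 1.4142136
PP ~ 32 * 1.4142136 = 45.2548352
Rounded to 2 decimals: 45.25

45.25


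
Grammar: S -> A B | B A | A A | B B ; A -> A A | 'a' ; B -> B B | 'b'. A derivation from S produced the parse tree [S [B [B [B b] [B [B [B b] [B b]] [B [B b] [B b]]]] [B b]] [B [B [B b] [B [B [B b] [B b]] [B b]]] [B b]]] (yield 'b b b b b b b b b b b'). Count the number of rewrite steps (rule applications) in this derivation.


Every bracketed nonterminal node [X ...] in the tree is produced by exactly one rule application.
Reading the tree off as a leftmost derivation:
  Step 1: S  =>  B B   (applied S -> B B)
  Step 2: B B  =>  B B B   (applied B -> B B)
  Step 3: B B B  =>  B B B B   (applied B -> B B)
  Step 4: B B B B  =>  b B B B   (applied B -> b)
  Step 5: b B B B  =>  b B B B B   (applied B -> B B)
  Step 6: b B B B B  =>  b B B B B B   (applied B -> B B)
  Step 7: b B B B B B  =>  b b B B B B   (applied B -> b)
  Step 8: b b B B B B  =>  b b b B B B   (applied B -> b)
  Step 9: b b b B B B  =>  b b b B B B B   (applied B -> B B)
  Step 10: b b b B B B B  =>  b b b b B B B   (applied B -> b)
  Step 11: b b b b B B B  =>  b b b b b B B   (applied B -> b)
  Step 12: b b b b b B B  =>  b b b b b b B   (applied B -> b)
  Step 13: b b b b b b B  =>  b b b b b b B B   (applied B -> B B)
  Step 14: b b b b b b B B  =>  b b b b b b B B B   (applied B -> B B)
  Step 15: b b b b b b B B B  =>  b b b b b b b B B   (applied B -> b)
  Step 16: b b b b b b b B B  =>  b b b b b b b B B B   (applied B -> B B)
  Step 17: b b b b b b b B B B  =>  b b b b b b b B B B B   (applied B -> B B)
  Step 18: b b b b b b b B B B B  =>  b b b b b b b b B B B   (applied B -> b)
  Step 19: b b b b b b b b B B B  =>  b b b b b b b b b B B   (applied B -> b)
  Step 20: b b b b b b b b b B B  =>  b b b b b b b b b b B   (applied B -> b)
  Step 21: b b b b b b b b b b B  =>  b b b b b b b b b b b   (applied B -> b)
Final yield: b b b b b b b b b b b
Total rewrite steps: 21

21


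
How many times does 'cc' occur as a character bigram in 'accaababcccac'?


Scanning 'accaababcccac' for bigram 'cc':
  Position 0: 'ac' -> no
  Position 1: 'cc' -> MATCH
  Position 2: 'ca' -> no
  Position 3: 'aa' -> no
  Position 4: 'ab' -> no
  Position 5: 'ba' -> no
  Position 6: 'ab' -> no
  Position 7: 'bc' -> no
  Position 8: 'cc' -> MATCH
  Position 9: 'cc' -> MATCH
  Position 10: 'ca' -> no
  Position 11: 'ac' -> no
Total matches: 3

3


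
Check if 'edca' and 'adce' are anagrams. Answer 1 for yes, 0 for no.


Sort characters of 'edca': 'acde'
Sort characters of 'adce': 'acde'
Sorted forms match -> they ARE anagrams
Result: 1

1


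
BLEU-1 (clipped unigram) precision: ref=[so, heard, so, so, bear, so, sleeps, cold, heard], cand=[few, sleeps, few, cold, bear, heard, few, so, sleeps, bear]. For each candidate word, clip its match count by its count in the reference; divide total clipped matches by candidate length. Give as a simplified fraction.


Reference word counts: {'bear': 1, 'cold': 1, 'heard': 2, 'sleeps': 1, 'so': 4}
Checking each candidate word (with clipping):
  'few' -> not in reference -> no match (matches: 0)
  'sleeps' -> in reference (ref count 1, used 1/1) -> match (matches: 1)
  'few' -> not in reference -> no match (matches: 1)
  'cold' -> in reference (ref count 1, used 1/1) -> match (matches: 2)
  'bear' -> in reference (ref count 1, used 1/1) -> match (matches: 3)
  'heard' -> in reference (ref count 2, used 1/2) -> match (matches: 4)
  'few' -> not in reference -> no match (matches: 4)
  'so' -> in reference (ref count 4, used 1/4) -> match (matches: 5)
  'sleeps' -> ref count 1 already used up (1/1) -> clipped, no match (matches: 5)
  'bear' -> ref count 1 already used up (1/1) -> clipped, no match (matches: 5)
Clipped matches: 5, Candidate length: 10
Precision = 5/10 = 1/2

1/2
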